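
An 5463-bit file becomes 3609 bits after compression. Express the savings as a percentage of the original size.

Space savings = (1 - Compressed/Original) × 100%
= (1 - 3609/5463) × 100%
= 33.94%


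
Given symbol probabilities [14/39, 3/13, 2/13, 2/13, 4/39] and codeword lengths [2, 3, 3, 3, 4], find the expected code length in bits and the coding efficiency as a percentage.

Average length L = Σ p_i × l_i = 2.7436 bits
Entropy H = 2.1866 bits
Efficiency η = H/L × 100% = 79.70%


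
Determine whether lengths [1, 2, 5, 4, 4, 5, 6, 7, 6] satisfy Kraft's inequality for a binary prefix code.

Kraft inequality: Σ 2^(-l_i) ≤ 1 for prefix-free code
Calculating: 2^(-1) + 2^(-2) + 2^(-5) + 2^(-4) + 2^(-4) + 2^(-5) + 2^(-6) + 2^(-7) + 2^(-6)
= 0.5 + 0.25 + 0.03125 + 0.0625 + 0.0625 + 0.03125 + 0.015625 + 0.0078125 + 0.015625
= 0.9766
Since 0.9766 ≤ 1, prefix-free code exists


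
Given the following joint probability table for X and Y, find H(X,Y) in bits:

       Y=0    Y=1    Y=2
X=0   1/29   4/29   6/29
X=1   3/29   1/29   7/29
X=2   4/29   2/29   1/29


H(X,Y) = -Σ p(x,y) log₂ p(x,y)
  p(0,0)=1/29: -0.0345 × log₂(0.0345) = 0.1675
  p(0,1)=4/29: -0.1379 × log₂(0.1379) = 0.3942
  p(0,2)=6/29: -0.2069 × log₂(0.2069) = 0.4703
  p(1,0)=3/29: -0.1034 × log₂(0.1034) = 0.3386
  p(1,1)=1/29: -0.0345 × log₂(0.0345) = 0.1675
  p(1,2)=7/29: -0.2414 × log₂(0.2414) = 0.4950
  p(2,0)=4/29: -0.1379 × log₂(0.1379) = 0.3942
  p(2,1)=2/29: -0.0690 × log₂(0.0690) = 0.2661
  p(2,2)=1/29: -0.0345 × log₂(0.0345) = 0.1675
H(X,Y) = 2.8609 bits


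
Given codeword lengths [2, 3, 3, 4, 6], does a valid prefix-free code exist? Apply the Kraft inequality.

Kraft inequality: Σ 2^(-l_i) ≤ 1 for prefix-free code
Calculating: 2^(-2) + 2^(-3) + 2^(-3) + 2^(-4) + 2^(-6)
= 0.25 + 0.125 + 0.125 + 0.0625 + 0.015625
= 0.5781
Since 0.5781 ≤ 1, prefix-free code exists


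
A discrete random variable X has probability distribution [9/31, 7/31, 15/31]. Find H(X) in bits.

H(X) = -Σ p(x) log₂ p(x)
  -9/31 × log₂(9/31) = 0.5180
  -7/31 × log₂(7/31) = 0.4848
  -15/31 × log₂(15/31) = 0.5068
H(X) = 1.5095 bits


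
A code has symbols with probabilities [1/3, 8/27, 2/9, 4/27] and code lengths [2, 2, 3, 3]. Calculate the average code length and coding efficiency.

Average length L = Σ p_i × l_i = 2.3704 bits
Entropy H = 1.9386 bits
Efficiency η = H/L × 100% = 81.79%


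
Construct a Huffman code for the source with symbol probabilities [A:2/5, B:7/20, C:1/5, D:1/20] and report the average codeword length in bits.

Huffman tree construction:
Combine smallest probabilities repeatedly
Resulting codes:
  A: 0 (length 1)
  B: 11 (length 2)
  C: 101 (length 3)
  D: 100 (length 3)
Average length = Σ p(s) × length(s) = 1.8500 bits


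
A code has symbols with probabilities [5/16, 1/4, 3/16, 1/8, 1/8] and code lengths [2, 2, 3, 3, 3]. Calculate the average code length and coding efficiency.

Average length L = Σ p_i × l_i = 2.4375 bits
Entropy H = 2.2272 bits
Efficiency η = H/L × 100% = 91.37%


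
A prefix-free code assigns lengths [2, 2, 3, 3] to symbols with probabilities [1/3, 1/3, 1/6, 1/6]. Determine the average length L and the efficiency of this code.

Average length L = Σ p_i × l_i = 2.3333 bits
Entropy H = 1.9183 bits
Efficiency η = H/L × 100% = 82.21%


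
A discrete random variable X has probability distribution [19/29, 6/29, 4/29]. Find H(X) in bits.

H(X) = -Σ p(x) log₂ p(x)
  -19/29 × log₂(19/29) = 0.3997
  -6/29 × log₂(6/29) = 0.4703
  -4/29 × log₂(4/29) = 0.3942
H(X) = 1.2642 bits


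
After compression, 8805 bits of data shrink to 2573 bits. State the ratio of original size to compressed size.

Compression ratio = Original / Compressed
= 8805 / 2573 = 3.42:1


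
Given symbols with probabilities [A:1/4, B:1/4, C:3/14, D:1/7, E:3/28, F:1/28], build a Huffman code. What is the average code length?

Huffman tree construction:
Combine smallest probabilities repeatedly
Resulting codes:
  A: 01 (length 2)
  B: 10 (length 2)
  C: 00 (length 2)
  D: 110 (length 3)
  E: 1111 (length 4)
  F: 1110 (length 4)
Average length = Σ p(s) × length(s) = 2.4286 bits


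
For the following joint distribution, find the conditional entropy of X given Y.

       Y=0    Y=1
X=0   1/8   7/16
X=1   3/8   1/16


H(X|Y) = Σ_y p(y) H(X|Y=y)
  p(Y=0) = 1/2, H(X|Y=0) = 0.8113
  p(Y=1) = 1/2, H(X|Y=1) = 0.5436
H(X|Y) = 0.5000×0.8113 + 0.5000×0.5436 = 0.6774 bits


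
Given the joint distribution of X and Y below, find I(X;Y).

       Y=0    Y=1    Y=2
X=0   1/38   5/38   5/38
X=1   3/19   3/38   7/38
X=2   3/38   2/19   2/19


H(X) = 1.5609, H(Y) = 1.5574, H(X,Y) = 3.0403
I(X;Y) = H(X) + H(Y) - H(X,Y) = 0.0780 bits


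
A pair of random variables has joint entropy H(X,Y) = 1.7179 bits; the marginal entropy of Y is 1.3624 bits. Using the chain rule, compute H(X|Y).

Chain rule: H(X,Y) = H(X|Y) + H(Y)
H(X|Y) = H(X,Y) - H(Y) = 1.7179 - 1.3624 = 0.3555 bits


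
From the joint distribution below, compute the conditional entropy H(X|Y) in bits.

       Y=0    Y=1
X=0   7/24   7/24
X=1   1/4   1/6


H(X|Y) = Σ_y p(y) H(X|Y=y)
  p(Y=0) = 13/24, H(X|Y=0) = 0.9957
  p(Y=1) = 11/24, H(X|Y=1) = 0.9457
H(X|Y) = 0.5417×0.9957 + 0.4583×0.9457 = 0.9728 bits


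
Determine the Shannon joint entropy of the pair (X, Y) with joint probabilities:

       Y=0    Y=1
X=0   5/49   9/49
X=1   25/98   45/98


H(X,Y) = -Σ p(x,y) log₂ p(x,y)
  p(0,0)=5/49: -0.1020 × log₂(0.1020) = 0.3360
  p(0,1)=9/49: -0.1837 × log₂(0.1837) = 0.4490
  p(1,0)=25/98: -0.2551 × log₂(0.2551) = 0.5028
  p(1,1)=45/98: -0.4592 × log₂(0.4592) = 0.5156
H(X,Y) = 1.8034 bits


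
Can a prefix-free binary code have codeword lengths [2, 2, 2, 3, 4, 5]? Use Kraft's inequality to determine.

Kraft inequality: Σ 2^(-l_i) ≤ 1 for prefix-free code
Calculating: 2^(-2) + 2^(-2) + 2^(-2) + 2^(-3) + 2^(-4) + 2^(-5)
= 0.25 + 0.25 + 0.25 + 0.125 + 0.0625 + 0.03125
= 0.9688
Since 0.9688 ≤ 1, prefix-free code exists


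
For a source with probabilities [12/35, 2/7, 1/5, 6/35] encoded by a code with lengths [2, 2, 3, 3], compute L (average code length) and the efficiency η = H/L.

Average length L = Σ p_i × l_i = 2.3714 bits
Entropy H = 1.9464 bits
Efficiency η = H/L × 100% = 82.08%


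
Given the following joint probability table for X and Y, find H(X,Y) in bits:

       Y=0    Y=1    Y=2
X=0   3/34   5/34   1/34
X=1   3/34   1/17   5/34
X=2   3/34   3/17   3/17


H(X,Y) = -Σ p(x,y) log₂ p(x,y)
  p(0,0)=3/34: -0.0882 × log₂(0.0882) = 0.3090
  p(0,1)=5/34: -0.1471 × log₂(0.1471) = 0.4067
  p(0,2)=1/34: -0.0294 × log₂(0.0294) = 0.1496
  p(1,0)=3/34: -0.0882 × log₂(0.0882) = 0.3090
  p(1,1)=1/17: -0.0588 × log₂(0.0588) = 0.2404
  p(1,2)=5/34: -0.1471 × log₂(0.1471) = 0.4067
  p(2,0)=3/34: -0.0882 × log₂(0.0882) = 0.3090
  p(2,1)=3/17: -0.1765 × log₂(0.1765) = 0.4416
  p(2,2)=3/17: -0.1765 × log₂(0.1765) = 0.4416
H(X,Y) = 3.0138 bits


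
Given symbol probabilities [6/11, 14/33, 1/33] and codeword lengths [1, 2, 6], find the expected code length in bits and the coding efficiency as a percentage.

Average length L = Σ p_i × l_i = 1.5758 bits
Entropy H = 1.1546 bits
Efficiency η = H/L × 100% = 73.28%


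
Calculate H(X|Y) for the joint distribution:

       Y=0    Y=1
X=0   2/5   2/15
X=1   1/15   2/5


H(X|Y) = Σ_y p(y) H(X|Y=y)
  p(Y=0) = 7/15, H(X|Y=0) = 0.5917
  p(Y=1) = 8/15, H(X|Y=1) = 0.8113
H(X|Y) = 0.4667×0.5917 + 0.5333×0.8113 = 0.7088 bits


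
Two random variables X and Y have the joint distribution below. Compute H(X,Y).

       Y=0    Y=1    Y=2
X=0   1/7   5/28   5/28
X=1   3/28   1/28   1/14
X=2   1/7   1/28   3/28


H(X,Y) = -Σ p(x,y) log₂ p(x,y)
  p(0,0)=1/7: -0.1429 × log₂(0.1429) = 0.4011
  p(0,1)=5/28: -0.1786 × log₂(0.1786) = 0.4438
  p(0,2)=5/28: -0.1786 × log₂(0.1786) = 0.4438
  p(1,0)=3/28: -0.1071 × log₂(0.1071) = 0.3453
  p(1,1)=1/28: -0.0357 × log₂(0.0357) = 0.1717
  p(1,2)=1/14: -0.0714 × log₂(0.0714) = 0.2720
  p(2,0)=1/7: -0.1429 × log₂(0.1429) = 0.4011
  p(2,1)=1/28: -0.0357 × log₂(0.0357) = 0.1717
  p(2,2)=3/28: -0.1071 × log₂(0.1071) = 0.3453
H(X,Y) = 2.9956 bits


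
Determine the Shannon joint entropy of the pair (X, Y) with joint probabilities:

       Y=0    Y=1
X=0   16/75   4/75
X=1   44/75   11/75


H(X,Y) = -Σ p(x,y) log₂ p(x,y)
  p(0,0)=16/75: -0.2133 × log₂(0.2133) = 0.4755
  p(0,1)=4/75: -0.0533 × log₂(0.0533) = 0.2255
  p(1,0)=44/75: -0.5867 × log₂(0.5867) = 0.4514
  p(1,1)=11/75: -0.1467 × log₂(0.1467) = 0.4062
H(X,Y) = 1.5586 bits


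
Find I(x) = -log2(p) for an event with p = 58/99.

Information content I(x) = -log₂(p(x))
I = -log₂(58/99) = -log₂(0.5859)
I = 0.7714 bits


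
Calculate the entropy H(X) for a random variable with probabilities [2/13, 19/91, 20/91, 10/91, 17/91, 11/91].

H(X) = -Σ p(x) log₂ p(x)
  -2/13 × log₂(2/13) = 0.4155
  -19/91 × log₂(19/91) = 0.4718
  -20/91 × log₂(20/91) = 0.4804
  -10/91 × log₂(10/91) = 0.3501
  -17/91 × log₂(17/91) = 0.4521
  -11/91 × log₂(11/91) = 0.3685
H(X) = 2.5384 bits


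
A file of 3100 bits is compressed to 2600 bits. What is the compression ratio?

Compression ratio = Original / Compressed
= 3100 / 2600 = 1.19:1


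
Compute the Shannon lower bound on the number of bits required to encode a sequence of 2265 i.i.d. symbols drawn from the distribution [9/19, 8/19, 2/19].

Entropy H = 1.3780 bits/symbol
Minimum bits = H × n = 1.3780 × 2265
= 3121.09 bits


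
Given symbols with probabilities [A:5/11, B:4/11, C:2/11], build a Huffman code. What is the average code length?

Huffman tree construction:
Combine smallest probabilities repeatedly
Resulting codes:
  A: 0 (length 1)
  B: 11 (length 2)
  C: 10 (length 2)
Average length = Σ p(s) × length(s) = 1.5455 bits


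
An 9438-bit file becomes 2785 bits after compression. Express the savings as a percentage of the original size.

Space savings = (1 - Compressed/Original) × 100%
= (1 - 2785/9438) × 100%
= 70.49%


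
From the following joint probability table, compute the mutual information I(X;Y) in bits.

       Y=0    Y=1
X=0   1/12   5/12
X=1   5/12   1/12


H(X) = 1.0000, H(Y) = 1.0000, H(X,Y) = 1.6500
I(X;Y) = H(X) + H(Y) - H(X,Y) = 0.3500 bits


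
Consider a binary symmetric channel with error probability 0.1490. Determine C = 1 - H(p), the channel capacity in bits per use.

For BSC with error probability p:
C = 1 - H(p) where H(p) is binary entropy
H(0.1490) = -0.1490 × log₂(0.1490) - 0.8510 × log₂(0.8510)
H(p) = 0.6073
C = 1 - 0.6073 = 0.3927 bits/use


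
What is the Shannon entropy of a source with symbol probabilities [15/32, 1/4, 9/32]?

H(X) = -Σ p(x) log₂ p(x)
  -15/32 × log₂(15/32) = 0.5124
  -1/4 × log₂(1/4) = 0.5000
  -9/32 × log₂(9/32) = 0.5147
H(X) = 1.5271 bits


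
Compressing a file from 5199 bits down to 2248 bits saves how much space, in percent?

Space savings = (1 - Compressed/Original) × 100%
= (1 - 2248/5199) × 100%
= 56.76%


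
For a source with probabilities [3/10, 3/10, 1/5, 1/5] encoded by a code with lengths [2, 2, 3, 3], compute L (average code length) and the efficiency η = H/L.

Average length L = Σ p_i × l_i = 2.4000 bits
Entropy H = 1.9710 bits
Efficiency η = H/L × 100% = 82.12%


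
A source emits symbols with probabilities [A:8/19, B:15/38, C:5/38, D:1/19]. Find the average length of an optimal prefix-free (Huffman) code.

Huffman tree construction:
Combine smallest probabilities repeatedly
Resulting codes:
  A: 0 (length 1)
  B: 11 (length 2)
  C: 101 (length 3)
  D: 100 (length 3)
Average length = Σ p(s) × length(s) = 1.7632 bits


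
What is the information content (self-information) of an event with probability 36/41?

Information content I(x) = -log₂(p(x))
I = -log₂(36/41) = -log₂(0.8780)
I = 0.1876 bits


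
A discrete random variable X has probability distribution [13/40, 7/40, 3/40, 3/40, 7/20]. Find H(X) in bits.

H(X) = -Σ p(x) log₂ p(x)
  -13/40 × log₂(13/40) = 0.5270
  -7/40 × log₂(7/40) = 0.4401
  -3/40 × log₂(3/40) = 0.2803
  -3/40 × log₂(3/40) = 0.2803
  -7/20 × log₂(7/20) = 0.5301
H(X) = 2.0577 bits


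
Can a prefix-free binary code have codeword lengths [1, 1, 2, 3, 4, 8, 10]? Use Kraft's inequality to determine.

Kraft inequality: Σ 2^(-l_i) ≤ 1 for prefix-free code
Calculating: 2^(-1) + 2^(-1) + 2^(-2) + 2^(-3) + 2^(-4) + 2^(-8) + 2^(-10)
= 0.5 + 0.5 + 0.25 + 0.125 + 0.0625 + 0.00390625 + 0.0009765625
= 1.4424
Since 1.4424 > 1, prefix-free code does not exist


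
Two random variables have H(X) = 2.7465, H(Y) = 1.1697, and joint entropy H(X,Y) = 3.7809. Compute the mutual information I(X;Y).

I(X;Y) = H(X) + H(Y) - H(X,Y)
I(X;Y) = 2.7465 + 1.1697 - 3.7809 = 0.1353 bits


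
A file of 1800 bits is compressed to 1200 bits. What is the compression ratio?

Compression ratio = Original / Compressed
= 1800 / 1200 = 1.50:1


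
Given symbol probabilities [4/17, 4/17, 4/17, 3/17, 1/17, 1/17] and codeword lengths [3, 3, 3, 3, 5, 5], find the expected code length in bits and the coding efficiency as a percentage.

Average length L = Σ p_i × l_i = 3.2353 bits
Entropy H = 2.3960 bits
Efficiency η = H/L × 100% = 74.06%


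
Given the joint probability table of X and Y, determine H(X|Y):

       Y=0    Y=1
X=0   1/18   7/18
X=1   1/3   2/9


H(X|Y) = Σ_y p(y) H(X|Y=y)
  p(Y=0) = 7/18, H(X|Y=0) = 0.5917
  p(Y=1) = 11/18, H(X|Y=1) = 0.9457
H(X|Y) = 0.3889×0.5917 + 0.6111×0.9457 = 0.8080 bits


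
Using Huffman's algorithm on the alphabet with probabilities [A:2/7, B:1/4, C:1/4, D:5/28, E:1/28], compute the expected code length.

Huffman tree construction:
Combine smallest probabilities repeatedly
Resulting codes:
  A: 11 (length 2)
  B: 01 (length 2)
  C: 10 (length 2)
  D: 001 (length 3)
  E: 000 (length 3)
Average length = Σ p(s) × length(s) = 2.2143 bits


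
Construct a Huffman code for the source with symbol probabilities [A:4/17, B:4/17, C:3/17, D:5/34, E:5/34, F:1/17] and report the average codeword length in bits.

Huffman tree construction:
Combine smallest probabilities repeatedly
Resulting codes:
  A: 01 (length 2)
  B: 10 (length 2)
  C: 111 (length 3)
  D: 001 (length 3)
  E: 110 (length 3)
  F: 000 (length 3)
Average length = Σ p(s) × length(s) = 2.5294 bits


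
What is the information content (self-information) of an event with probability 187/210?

Information content I(x) = -log₂(p(x))
I = -log₂(187/210) = -log₂(0.8905)
I = 0.1674 bits


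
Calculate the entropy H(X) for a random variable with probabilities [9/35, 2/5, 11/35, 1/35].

H(X) = -Σ p(x) log₂ p(x)
  -9/35 × log₂(9/35) = 0.5038
  -2/5 × log₂(2/5) = 0.5288
  -11/35 × log₂(11/35) = 0.5248
  -1/35 × log₂(1/35) = 0.1466
H(X) = 1.7040 bits


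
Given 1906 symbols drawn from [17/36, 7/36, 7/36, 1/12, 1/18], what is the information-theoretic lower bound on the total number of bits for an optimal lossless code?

Entropy H = 1.9603 bits/symbol
Minimum bits = H × n = 1.9603 × 1906
= 3736.43 bits


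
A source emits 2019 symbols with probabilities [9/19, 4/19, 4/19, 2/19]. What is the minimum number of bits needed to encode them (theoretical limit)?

Entropy H = 1.7990 bits/symbol
Minimum bits = H × n = 1.7990 × 2019
= 3632.21 bits


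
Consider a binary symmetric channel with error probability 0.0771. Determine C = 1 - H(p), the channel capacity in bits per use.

For BSC with error probability p:
C = 1 - H(p) where H(p) is binary entropy
H(0.0771) = -0.0771 × log₂(0.0771) - 0.9229 × log₂(0.9229)
H(p) = 0.3919
C = 1 - 0.3919 = 0.6081 bits/use


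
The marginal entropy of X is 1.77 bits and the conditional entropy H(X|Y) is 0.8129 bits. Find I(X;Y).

I(X;Y) = H(X) - H(X|Y)
I(X;Y) = 1.77 - 0.8129 = 0.9571 bits


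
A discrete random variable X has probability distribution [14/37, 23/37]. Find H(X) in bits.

H(X) = -Σ p(x) log₂ p(x)
  -14/37 × log₂(14/37) = 0.5305
  -23/37 × log₂(23/37) = 0.4264
H(X) = 0.9569 bits


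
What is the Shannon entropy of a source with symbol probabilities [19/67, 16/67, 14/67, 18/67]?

H(X) = -Σ p(x) log₂ p(x)
  -19/67 × log₂(19/67) = 0.5156
  -16/67 × log₂(16/67) = 0.4934
  -14/67 × log₂(14/67) = 0.4720
  -18/67 × log₂(18/67) = 0.5094
H(X) = 1.9904 bits


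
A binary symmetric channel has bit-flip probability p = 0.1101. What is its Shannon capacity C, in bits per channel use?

For BSC with error probability p:
C = 1 - H(p) where H(p) is binary entropy
H(0.1101) = -0.1101 × log₂(0.1101) - 0.8899 × log₂(0.8899)
H(p) = 0.5002
C = 1 - 0.5002 = 0.4998 bits/use


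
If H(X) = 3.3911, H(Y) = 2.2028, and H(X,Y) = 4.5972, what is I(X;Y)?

I(X;Y) = H(X) + H(Y) - H(X,Y)
I(X;Y) = 3.3911 + 2.2028 - 4.5972 = 0.9967 bits


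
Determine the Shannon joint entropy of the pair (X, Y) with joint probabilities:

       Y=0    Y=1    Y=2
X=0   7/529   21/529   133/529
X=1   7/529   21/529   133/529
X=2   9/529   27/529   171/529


H(X,Y) = -Σ p(x,y) log₂ p(x,y)
  p(0,0)=7/529: -0.0132 × log₂(0.0132) = 0.0826
  p(0,1)=21/529: -0.0397 × log₂(0.0397) = 0.1848
  p(0,2)=133/529: -0.2514 × log₂(0.2514) = 0.5008
  p(1,0)=7/529: -0.0132 × log₂(0.0132) = 0.0826
  p(1,1)=21/529: -0.0397 × log₂(0.0397) = 0.1848
  p(1,2)=133/529: -0.2514 × log₂(0.2514) = 0.5008
  p(2,0)=9/529: -0.0170 × log₂(0.0170) = 0.1000
  p(2,1)=27/529: -0.0510 × log₂(0.0510) = 0.2191
  p(2,2)=171/529: -0.3233 × log₂(0.3233) = 0.5267
H(X,Y) = 2.3820 bits


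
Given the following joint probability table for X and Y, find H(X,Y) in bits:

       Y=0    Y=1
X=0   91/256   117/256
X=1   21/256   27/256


H(X,Y) = -Σ p(x,y) log₂ p(x,y)
  p(0,0)=91/256: -0.3555 × log₂(0.3555) = 0.5304
  p(0,1)=117/256: -0.4570 × log₂(0.4570) = 0.5163
  p(1,0)=21/256: -0.0820 × log₂(0.0820) = 0.2959
  p(1,1)=27/256: -0.1055 × log₂(0.1055) = 0.3423
H(X,Y) = 1.6849 bits


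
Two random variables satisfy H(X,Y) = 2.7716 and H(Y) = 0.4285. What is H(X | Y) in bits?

Chain rule: H(X,Y) = H(X|Y) + H(Y)
H(X|Y) = H(X,Y) - H(Y) = 2.7716 - 0.4285 = 2.3431 bits


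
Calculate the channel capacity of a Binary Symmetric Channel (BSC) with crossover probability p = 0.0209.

For BSC with error probability p:
C = 1 - H(p) where H(p) is binary entropy
H(0.0209) = -0.0209 × log₂(0.0209) - 0.9791 × log₂(0.9791)
H(p) = 0.1465
C = 1 - 0.1465 = 0.8535 bits/use


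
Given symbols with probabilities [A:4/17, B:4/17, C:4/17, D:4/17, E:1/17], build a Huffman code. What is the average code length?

Huffman tree construction:
Combine smallest probabilities repeatedly
Resulting codes:
  A: 111 (length 3)
  B: 00 (length 2)
  C: 01 (length 2)
  D: 10 (length 2)
  E: 110 (length 3)
Average length = Σ p(s) × length(s) = 2.2941 bits


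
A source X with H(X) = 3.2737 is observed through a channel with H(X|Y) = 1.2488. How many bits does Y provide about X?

I(X;Y) = H(X) - H(X|Y)
I(X;Y) = 3.2737 - 1.2488 = 2.0249 bits


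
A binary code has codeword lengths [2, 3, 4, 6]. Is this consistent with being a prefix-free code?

Kraft inequality: Σ 2^(-l_i) ≤ 1 for prefix-free code
Calculating: 2^(-2) + 2^(-3) + 2^(-4) + 2^(-6)
= 0.25 + 0.125 + 0.0625 + 0.015625
= 0.4531
Since 0.4531 ≤ 1, prefix-free code exists


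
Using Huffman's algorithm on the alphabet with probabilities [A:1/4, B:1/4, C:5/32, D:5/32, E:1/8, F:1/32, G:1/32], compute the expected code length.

Huffman tree construction:
Combine smallest probabilities repeatedly
Resulting codes:
  A: 01 (length 2)
  B: 10 (length 2)
  C: 110 (length 3)
  D: 111 (length 3)
  E: 001 (length 3)
  F: 0000 (length 4)
  G: 0001 (length 4)
Average length = Σ p(s) × length(s) = 2.5625 bits


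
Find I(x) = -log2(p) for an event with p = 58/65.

Information content I(x) = -log₂(p(x))
I = -log₂(58/65) = -log₂(0.8923)
I = 0.1644 bits


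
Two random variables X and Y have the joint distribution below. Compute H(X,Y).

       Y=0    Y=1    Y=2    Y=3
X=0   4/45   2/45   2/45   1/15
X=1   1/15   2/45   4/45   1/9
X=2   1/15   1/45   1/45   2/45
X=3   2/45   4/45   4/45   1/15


H(X,Y) = -Σ p(x,y) log₂ p(x,y)
  p(0,0)=4/45: -0.0889 × log₂(0.0889) = 0.3104
  p(0,1)=2/45: -0.0444 × log₂(0.0444) = 0.1996
  p(0,2)=2/45: -0.0444 × log₂(0.0444) = 0.1996
  p(0,3)=1/15: -0.0667 × log₂(0.0667) = 0.2605
  p(1,0)=1/15: -0.0667 × log₂(0.0667) = 0.2605
  p(1,1)=2/45: -0.0444 × log₂(0.0444) = 0.1996
  p(1,2)=4/45: -0.0889 × log₂(0.0889) = 0.3104
  p(1,3)=1/9: -0.1111 × log₂(0.1111) = 0.3522
  p(2,0)=1/15: -0.0667 × log₂(0.0667) = 0.2605
  p(2,1)=1/45: -0.0222 × log₂(0.0222) = 0.1220
  p(2,2)=1/45: -0.0222 × log₂(0.0222) = 0.1220
  p(2,3)=2/45: -0.0444 × log₂(0.0444) = 0.1996
  p(3,0)=2/45: -0.0444 × log₂(0.0444) = 0.1996
  p(3,1)=4/45: -0.0889 × log₂(0.0889) = 0.3104
  p(3,2)=4/45: -0.0889 × log₂(0.0889) = 0.3104
  p(3,3)=1/15: -0.0667 × log₂(0.0667) = 0.2605
H(X,Y) = 3.8779 bits


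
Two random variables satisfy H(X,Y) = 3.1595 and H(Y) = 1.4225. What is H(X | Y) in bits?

Chain rule: H(X,Y) = H(X|Y) + H(Y)
H(X|Y) = H(X,Y) - H(Y) = 3.1595 - 1.4225 = 1.737 bits


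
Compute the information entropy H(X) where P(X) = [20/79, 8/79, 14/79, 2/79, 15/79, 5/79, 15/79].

H(X) = -Σ p(x) log₂ p(x)
  -20/79 × log₂(20/79) = 0.5017
  -8/79 × log₂(8/79) = 0.3346
  -14/79 × log₂(14/79) = 0.4424
  -2/79 × log₂(2/79) = 0.1343
  -15/79 × log₂(15/79) = 0.4551
  -5/79 × log₂(5/79) = 0.2520
  -15/79 × log₂(15/79) = 0.4551
H(X) = 2.5752 bits


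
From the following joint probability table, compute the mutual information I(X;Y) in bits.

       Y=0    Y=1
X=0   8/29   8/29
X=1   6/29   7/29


H(X) = 0.9923, H(Y) = 0.9991, H(X,Y) = 1.9904
I(X;Y) = H(X) + H(Y) - H(X,Y) = 0.0011 bits


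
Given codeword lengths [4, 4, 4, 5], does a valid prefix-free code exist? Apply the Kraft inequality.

Kraft inequality: Σ 2^(-l_i) ≤ 1 for prefix-free code
Calculating: 2^(-4) + 2^(-4) + 2^(-4) + 2^(-5)
= 0.0625 + 0.0625 + 0.0625 + 0.03125
= 0.2188
Since 0.2188 ≤ 1, prefix-free code exists


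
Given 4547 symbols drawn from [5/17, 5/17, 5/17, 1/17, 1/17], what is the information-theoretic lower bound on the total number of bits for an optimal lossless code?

Entropy H = 2.0387 bits/symbol
Minimum bits = H × n = 2.0387 × 4547
= 9269.98 bits


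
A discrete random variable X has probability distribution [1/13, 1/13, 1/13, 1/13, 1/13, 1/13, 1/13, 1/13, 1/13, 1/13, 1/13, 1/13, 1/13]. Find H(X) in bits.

H(X) = -Σ p(x) log₂ p(x)
  -1/13 × log₂(1/13) = 0.2846
  -1/13 × log₂(1/13) = 0.2846
  -1/13 × log₂(1/13) = 0.2846
  -1/13 × log₂(1/13) = 0.2846
  -1/13 × log₂(1/13) = 0.2846
  -1/13 × log₂(1/13) = 0.2846
  -1/13 × log₂(1/13) = 0.2846
  -1/13 × log₂(1/13) = 0.2846
  -1/13 × log₂(1/13) = 0.2846
  -1/13 × log₂(1/13) = 0.2846
  -1/13 × log₂(1/13) = 0.2846
  -1/13 × log₂(1/13) = 0.2846
  -1/13 × log₂(1/13) = 0.2846
H(X) = 3.7004 bits


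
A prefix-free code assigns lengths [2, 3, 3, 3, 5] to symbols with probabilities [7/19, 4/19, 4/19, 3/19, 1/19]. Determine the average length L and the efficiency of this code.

Average length L = Σ p_i × l_i = 2.7368 bits
Entropy H = 2.1213 bits
Efficiency η = H/L × 100% = 77.51%


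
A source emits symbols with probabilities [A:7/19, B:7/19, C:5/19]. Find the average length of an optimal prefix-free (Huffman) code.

Huffman tree construction:
Combine smallest probabilities repeatedly
Resulting codes:
  A: 11 (length 2)
  B: 0 (length 1)
  C: 10 (length 2)
Average length = Σ p(s) × length(s) = 1.6316 bits


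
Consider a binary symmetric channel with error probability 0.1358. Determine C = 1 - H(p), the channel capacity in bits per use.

For BSC with error probability p:
C = 1 - H(p) where H(p) is binary entropy
H(0.1358) = -0.1358 × log₂(0.1358) - 0.8642 × log₂(0.8642)
H(p) = 0.5731
C = 1 - 0.5731 = 0.4269 bits/use


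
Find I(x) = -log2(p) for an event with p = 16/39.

Information content I(x) = -log₂(p(x))
I = -log₂(16/39) = -log₂(0.4103)
I = 1.2854 bits


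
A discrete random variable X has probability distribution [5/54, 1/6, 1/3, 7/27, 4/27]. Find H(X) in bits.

H(X) = -Σ p(x) log₂ p(x)
  -5/54 × log₂(5/54) = 0.3179
  -1/6 × log₂(1/6) = 0.4308
  -1/3 × log₂(1/3) = 0.5283
  -7/27 × log₂(7/27) = 0.5049
  -4/27 × log₂(4/27) = 0.4081
H(X) = 2.1901 bits


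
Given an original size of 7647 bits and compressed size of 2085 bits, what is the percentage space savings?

Space savings = (1 - Compressed/Original) × 100%
= (1 - 2085/7647) × 100%
= 72.73%


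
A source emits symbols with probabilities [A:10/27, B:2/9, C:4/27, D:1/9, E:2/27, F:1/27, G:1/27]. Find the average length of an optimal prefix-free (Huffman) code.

Huffman tree construction:
Combine smallest probabilities repeatedly
Resulting codes:
  A: 11 (length 2)
  B: 01 (length 2)
  C: 101 (length 3)
  D: 100 (length 3)
  E: 000 (length 3)
  F: 0010 (length 4)
  G: 0011 (length 4)
Average length = Σ p(s) × length(s) = 2.4815 bits


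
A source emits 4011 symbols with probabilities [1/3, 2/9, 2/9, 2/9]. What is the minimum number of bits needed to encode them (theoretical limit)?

Entropy H = 1.9749 bits/symbol
Minimum bits = H × n = 1.9749 × 4011
= 7921.47 bits


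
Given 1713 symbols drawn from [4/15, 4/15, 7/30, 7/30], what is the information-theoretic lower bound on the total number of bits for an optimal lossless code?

Entropy H = 1.9968 bits/symbol
Minimum bits = H × n = 1.9968 × 1713
= 3420.50 bits


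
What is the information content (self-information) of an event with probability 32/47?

Information content I(x) = -log₂(p(x))
I = -log₂(32/47) = -log₂(0.6809)
I = 0.5546 bits


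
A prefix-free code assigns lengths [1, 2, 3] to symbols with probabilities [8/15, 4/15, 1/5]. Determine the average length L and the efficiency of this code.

Average length L = Σ p_i × l_i = 1.6667 bits
Entropy H = 1.4566 bits
Efficiency η = H/L × 100% = 87.39%


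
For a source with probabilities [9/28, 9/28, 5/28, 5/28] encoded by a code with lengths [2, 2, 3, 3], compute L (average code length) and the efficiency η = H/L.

Average length L = Σ p_i × l_i = 2.3571 bits
Entropy H = 1.9403 bits
Efficiency η = H/L × 100% = 82.32%


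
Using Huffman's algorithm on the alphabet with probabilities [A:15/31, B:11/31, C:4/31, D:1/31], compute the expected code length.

Huffman tree construction:
Combine smallest probabilities repeatedly
Resulting codes:
  A: 0 (length 1)
  B: 11 (length 2)
  C: 101 (length 3)
  D: 100 (length 3)
Average length = Σ p(s) × length(s) = 1.6774 bits


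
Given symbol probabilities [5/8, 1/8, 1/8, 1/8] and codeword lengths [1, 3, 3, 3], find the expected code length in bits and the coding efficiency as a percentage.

Average length L = Σ p_i × l_i = 1.7500 bits
Entropy H = 1.5488 bits
Efficiency η = H/L × 100% = 88.50%


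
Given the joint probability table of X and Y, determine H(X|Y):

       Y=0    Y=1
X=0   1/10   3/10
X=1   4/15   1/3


H(X|Y) = Σ_y p(y) H(X|Y=y)
  p(Y=0) = 11/30, H(X|Y=0) = 0.8454
  p(Y=1) = 19/30, H(X|Y=1) = 0.9980
H(X|Y) = 0.3667×0.8454 + 0.6333×0.9980 = 0.9420 bits


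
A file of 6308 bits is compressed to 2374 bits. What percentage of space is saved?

Space savings = (1 - Compressed/Original) × 100%
= (1 - 2374/6308) × 100%
= 62.37%


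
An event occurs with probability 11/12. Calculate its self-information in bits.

Information content I(x) = -log₂(p(x))
I = -log₂(11/12) = -log₂(0.9167)
I = 0.1255 bits


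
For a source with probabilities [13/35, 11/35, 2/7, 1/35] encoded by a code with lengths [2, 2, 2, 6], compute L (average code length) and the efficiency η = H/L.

Average length L = Σ p_i × l_i = 2.1143 bits
Entropy H = 1.7185 bits
Efficiency η = H/L × 100% = 81.28%


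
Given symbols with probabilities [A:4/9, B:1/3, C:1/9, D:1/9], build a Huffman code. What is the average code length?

Huffman tree construction:
Combine smallest probabilities repeatedly
Resulting codes:
  A: 0 (length 1)
  B: 11 (length 2)
  C: 100 (length 3)
  D: 101 (length 3)
Average length = Σ p(s) × length(s) = 1.7778 bits


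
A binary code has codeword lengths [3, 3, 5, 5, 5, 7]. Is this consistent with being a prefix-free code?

Kraft inequality: Σ 2^(-l_i) ≤ 1 for prefix-free code
Calculating: 2^(-3) + 2^(-3) + 2^(-5) + 2^(-5) + 2^(-5) + 2^(-7)
= 0.125 + 0.125 + 0.03125 + 0.03125 + 0.03125 + 0.0078125
= 0.3516
Since 0.3516 ≤ 1, prefix-free code exists


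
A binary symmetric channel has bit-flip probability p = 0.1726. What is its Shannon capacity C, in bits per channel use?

For BSC with error probability p:
C = 1 - H(p) where H(p) is binary entropy
H(0.1726) = -0.1726 × log₂(0.1726) - 0.8274 × log₂(0.8274)
H(p) = 0.6636
C = 1 - 0.6636 = 0.3364 bits/use


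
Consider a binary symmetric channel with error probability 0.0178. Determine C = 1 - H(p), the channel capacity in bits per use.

For BSC with error probability p:
C = 1 - H(p) where H(p) is binary entropy
H(0.0178) = -0.0178 × log₂(0.0178) - 0.9822 × log₂(0.9822)
H(p) = 0.1289
C = 1 - 0.1289 = 0.8711 bits/use


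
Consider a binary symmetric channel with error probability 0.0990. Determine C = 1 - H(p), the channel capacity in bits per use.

For BSC with error probability p:
C = 1 - H(p) where H(p) is binary entropy
H(0.0990) = -0.0990 × log₂(0.0990) - 0.9010 × log₂(0.9010)
H(p) = 0.4658
C = 1 - 0.4658 = 0.5342 bits/use


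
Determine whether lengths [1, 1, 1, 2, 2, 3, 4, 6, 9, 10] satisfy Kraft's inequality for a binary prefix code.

Kraft inequality: Σ 2^(-l_i) ≤ 1 for prefix-free code
Calculating: 2^(-1) + 2^(-1) + 2^(-1) + 2^(-2) + 2^(-2) + 2^(-3) + 2^(-4) + 2^(-6) + 2^(-9) + 2^(-10)
= 0.5 + 0.5 + 0.5 + 0.25 + 0.25 + 0.125 + 0.0625 + 0.015625 + 0.001953125 + 0.0009765625
= 2.2061
Since 2.2061 > 1, prefix-free code does not exist


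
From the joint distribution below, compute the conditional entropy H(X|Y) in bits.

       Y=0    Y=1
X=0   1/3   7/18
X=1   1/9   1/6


H(X|Y) = Σ_y p(y) H(X|Y=y)
  p(Y=0) = 4/9, H(X|Y=0) = 0.8113
  p(Y=1) = 5/9, H(X|Y=1) = 0.8813
H(X|Y) = 0.4444×0.8113 + 0.5556×0.8813 = 0.8502 bits


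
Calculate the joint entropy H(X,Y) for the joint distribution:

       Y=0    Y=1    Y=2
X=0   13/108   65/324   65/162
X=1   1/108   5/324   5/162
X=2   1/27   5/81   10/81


H(X,Y) = -Σ p(x,y) log₂ p(x,y)
  p(0,0)=13/108: -0.1204 × log₂(0.1204) = 0.3677
  p(0,1)=65/324: -0.2006 × log₂(0.2006) = 0.4649
  p(0,2)=65/162: -0.4012 × log₂(0.4012) = 0.5286
  p(1,0)=1/108: -0.0093 × log₂(0.0093) = 0.0625
  p(1,1)=5/324: -0.0154 × log₂(0.0154) = 0.0929
  p(1,2)=5/162: -0.0309 × log₂(0.0309) = 0.1549
  p(2,0)=1/27: -0.0370 × log₂(0.0370) = 0.1761
  p(2,1)=5/81: -0.0617 × log₂(0.0617) = 0.2480
  p(2,2)=10/81: -0.1235 × log₂(0.1235) = 0.3726
H(X,Y) = 2.4682 bits


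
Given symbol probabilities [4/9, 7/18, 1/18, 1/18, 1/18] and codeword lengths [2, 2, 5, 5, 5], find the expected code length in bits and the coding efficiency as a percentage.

Average length L = Σ p_i × l_i = 2.5000 bits
Entropy H = 1.7448 bits
Efficiency η = H/L × 100% = 69.79%


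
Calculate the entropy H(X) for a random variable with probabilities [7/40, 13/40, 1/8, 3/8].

H(X) = -Σ p(x) log₂ p(x)
  -7/40 × log₂(7/40) = 0.4401
  -13/40 × log₂(13/40) = 0.5270
  -1/8 × log₂(1/8) = 0.3750
  -3/8 × log₂(3/8) = 0.5306
H(X) = 1.8727 bits


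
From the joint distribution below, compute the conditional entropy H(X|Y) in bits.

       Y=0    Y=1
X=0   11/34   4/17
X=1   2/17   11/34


H(X|Y) = Σ_y p(y) H(X|Y=y)
  p(Y=0) = 15/34, H(X|Y=0) = 0.8366
  p(Y=1) = 19/34, H(X|Y=1) = 0.9819
H(X|Y) = 0.4412×0.8366 + 0.5588×0.9819 = 0.9178 bits


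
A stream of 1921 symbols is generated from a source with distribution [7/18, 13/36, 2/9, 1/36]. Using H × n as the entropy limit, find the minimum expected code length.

Entropy H = 1.6864 bits/symbol
Minimum bits = H × n = 1.6864 × 1921
= 3239.48 bits


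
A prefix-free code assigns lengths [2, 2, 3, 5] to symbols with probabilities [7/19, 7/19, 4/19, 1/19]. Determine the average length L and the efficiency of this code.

Average length L = Σ p_i × l_i = 2.3684 bits
Entropy H = 1.7583 bits
Efficiency η = H/L × 100% = 74.24%


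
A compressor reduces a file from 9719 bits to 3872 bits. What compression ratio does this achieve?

Compression ratio = Original / Compressed
= 9719 / 3872 = 2.51:1


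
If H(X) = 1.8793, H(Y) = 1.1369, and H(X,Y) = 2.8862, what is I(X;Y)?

I(X;Y) = H(X) + H(Y) - H(X,Y)
I(X;Y) = 1.8793 + 1.1369 - 2.8862 = 0.13 bits


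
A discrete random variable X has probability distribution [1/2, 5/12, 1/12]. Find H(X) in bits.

H(X) = -Σ p(x) log₂ p(x)
  -1/2 × log₂(1/2) = 0.5000
  -5/12 × log₂(5/12) = 0.5263
  -1/12 × log₂(1/12) = 0.2987
H(X) = 1.3250 bits


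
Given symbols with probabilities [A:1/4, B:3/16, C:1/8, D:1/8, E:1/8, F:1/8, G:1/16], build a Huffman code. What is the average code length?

Huffman tree construction:
Combine smallest probabilities repeatedly
Resulting codes:
  A: 01 (length 2)
  B: 111 (length 3)
  C: 001 (length 3)
  D: 100 (length 3)
  E: 101 (length 3)
  F: 110 (length 3)
  G: 000 (length 3)
Average length = Σ p(s) × length(s) = 2.7500 bits


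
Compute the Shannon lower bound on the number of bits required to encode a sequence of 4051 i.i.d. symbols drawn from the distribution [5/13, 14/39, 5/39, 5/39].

Entropy H = 1.8206 bits/symbol
Minimum bits = H × n = 1.8206 × 4051
= 7375.42 bits


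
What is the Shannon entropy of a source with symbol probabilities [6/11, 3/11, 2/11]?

H(X) = -Σ p(x) log₂ p(x)
  -6/11 × log₂(6/11) = 0.4770
  -3/11 × log₂(3/11) = 0.5112
  -2/11 × log₂(2/11) = 0.4472
H(X) = 1.4354 bits


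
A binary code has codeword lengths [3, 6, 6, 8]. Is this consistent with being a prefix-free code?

Kraft inequality: Σ 2^(-l_i) ≤ 1 for prefix-free code
Calculating: 2^(-3) + 2^(-6) + 2^(-6) + 2^(-8)
= 0.125 + 0.015625 + 0.015625 + 0.00390625
= 0.1602
Since 0.1602 ≤ 1, prefix-free code exists


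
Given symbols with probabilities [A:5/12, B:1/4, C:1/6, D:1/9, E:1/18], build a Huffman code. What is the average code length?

Huffman tree construction:
Combine smallest probabilities repeatedly
Resulting codes:
  A: 0 (length 1)
  B: 10 (length 2)
  C: 110 (length 3)
  D: 1111 (length 4)
  E: 1110 (length 4)
Average length = Σ p(s) × length(s) = 2.0833 bits


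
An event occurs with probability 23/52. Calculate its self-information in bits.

Information content I(x) = -log₂(p(x))
I = -log₂(23/52) = -log₂(0.4423)
I = 1.1769 bits


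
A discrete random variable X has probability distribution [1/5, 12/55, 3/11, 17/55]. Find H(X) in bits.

H(X) = -Σ p(x) log₂ p(x)
  -1/5 × log₂(1/5) = 0.4644
  -12/55 × log₂(12/55) = 0.4792
  -3/11 × log₂(3/11) = 0.5112
  -17/55 × log₂(17/55) = 0.5236
H(X) = 1.9784 bits


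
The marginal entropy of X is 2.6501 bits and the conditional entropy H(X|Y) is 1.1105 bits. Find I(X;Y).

I(X;Y) = H(X) - H(X|Y)
I(X;Y) = 2.6501 - 1.1105 = 1.5396 bits


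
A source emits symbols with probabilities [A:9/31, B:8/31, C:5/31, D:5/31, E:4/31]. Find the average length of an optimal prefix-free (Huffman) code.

Huffman tree construction:
Combine smallest probabilities repeatedly
Resulting codes:
  A: 10 (length 2)
  B: 01 (length 2)
  C: 111 (length 3)
  D: 00 (length 2)
  E: 110 (length 3)
Average length = Σ p(s) × length(s) = 2.2903 bits


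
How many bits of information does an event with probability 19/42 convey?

Information content I(x) = -log₂(p(x))
I = -log₂(19/42) = -log₂(0.4524)
I = 1.1444 bits


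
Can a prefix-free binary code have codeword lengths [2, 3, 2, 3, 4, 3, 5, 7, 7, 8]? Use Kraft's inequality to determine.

Kraft inequality: Σ 2^(-l_i) ≤ 1 for prefix-free code
Calculating: 2^(-2) + 2^(-3) + 2^(-2) + 2^(-3) + 2^(-4) + 2^(-3) + 2^(-5) + 2^(-7) + 2^(-7) + 2^(-8)
= 0.25 + 0.125 + 0.25 + 0.125 + 0.0625 + 0.125 + 0.03125 + 0.0078125 + 0.0078125 + 0.00390625
= 0.9883
Since 0.9883 ≤ 1, prefix-free code exists


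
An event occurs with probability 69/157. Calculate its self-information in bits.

Information content I(x) = -log₂(p(x))
I = -log₂(69/157) = -log₂(0.4395)
I = 1.1861 bits


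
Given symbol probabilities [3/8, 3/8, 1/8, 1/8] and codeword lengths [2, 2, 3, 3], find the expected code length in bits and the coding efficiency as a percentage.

Average length L = Σ p_i × l_i = 2.2500 bits
Entropy H = 1.8113 bits
Efficiency η = H/L × 100% = 80.50%


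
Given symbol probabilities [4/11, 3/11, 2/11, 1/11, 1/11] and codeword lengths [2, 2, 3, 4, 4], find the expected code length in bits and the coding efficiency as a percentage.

Average length L = Σ p_i × l_i = 2.5455 bits
Entropy H = 2.1181 bits
Efficiency η = H/L × 100% = 83.21%


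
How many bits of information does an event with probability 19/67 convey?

Information content I(x) = -log₂(p(x))
I = -log₂(19/67) = -log₂(0.2836)
I = 1.8182 bits


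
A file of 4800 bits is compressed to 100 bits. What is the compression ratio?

Compression ratio = Original / Compressed
= 4800 / 100 = 48.00:1


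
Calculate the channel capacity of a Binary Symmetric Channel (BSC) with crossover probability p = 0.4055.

For BSC with error probability p:
C = 1 - H(p) where H(p) is binary entropy
H(0.4055) = -0.4055 × log₂(0.4055) - 0.5945 × log₂(0.5945)
H(p) = 0.9741
C = 1 - 0.9741 = 0.0259 bits/use


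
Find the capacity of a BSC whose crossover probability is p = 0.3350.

For BSC with error probability p:
C = 1 - H(p) where H(p) is binary entropy
H(0.3350) = -0.3350 × log₂(0.3350) - 0.6650 × log₂(0.6650)
H(p) = 0.9200
C = 1 - 0.9200 = 0.0800 bits/use


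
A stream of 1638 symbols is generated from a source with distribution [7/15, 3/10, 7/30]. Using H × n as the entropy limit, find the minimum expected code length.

Entropy H = 1.5241 bits/symbol
Minimum bits = H × n = 1.5241 × 1638
= 2496.47 bits


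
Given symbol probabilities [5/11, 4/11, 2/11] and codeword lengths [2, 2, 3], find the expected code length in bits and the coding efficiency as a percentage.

Average length L = Σ p_i × l_i = 2.1818 bits
Entropy H = 1.4949 bits
Efficiency η = H/L × 100% = 68.52%


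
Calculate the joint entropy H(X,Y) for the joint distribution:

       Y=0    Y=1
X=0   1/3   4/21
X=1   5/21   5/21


H(X,Y) = -Σ p(x,y) log₂ p(x,y)
  p(0,0)=1/3: -0.3333 × log₂(0.3333) = 0.5283
  p(0,1)=4/21: -0.1905 × log₂(0.1905) = 0.4557
  p(1,0)=5/21: -0.2381 × log₂(0.2381) = 0.4929
  p(1,1)=5/21: -0.2381 × log₂(0.2381) = 0.4929
H(X,Y) = 1.9699 bits


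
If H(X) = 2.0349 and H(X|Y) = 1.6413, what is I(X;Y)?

I(X;Y) = H(X) - H(X|Y)
I(X;Y) = 2.0349 - 1.6413 = 0.3936 bits


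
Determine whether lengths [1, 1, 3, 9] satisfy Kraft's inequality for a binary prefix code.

Kraft inequality: Σ 2^(-l_i) ≤ 1 for prefix-free code
Calculating: 2^(-1) + 2^(-1) + 2^(-3) + 2^(-9)
= 0.5 + 0.5 + 0.125 + 0.001953125
= 1.1270
Since 1.1270 > 1, prefix-free code does not exist


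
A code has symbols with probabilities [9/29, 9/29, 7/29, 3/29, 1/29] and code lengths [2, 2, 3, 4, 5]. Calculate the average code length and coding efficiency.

Average length L = Σ p_i × l_i = 2.5517 bits
Entropy H = 2.0488 bits
Efficiency η = H/L × 100% = 80.29%


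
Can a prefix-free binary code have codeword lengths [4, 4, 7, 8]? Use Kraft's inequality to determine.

Kraft inequality: Σ 2^(-l_i) ≤ 1 for prefix-free code
Calculating: 2^(-4) + 2^(-4) + 2^(-7) + 2^(-8)
= 0.0625 + 0.0625 + 0.0078125 + 0.00390625
= 0.1367
Since 0.1367 ≤ 1, prefix-free code exists
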